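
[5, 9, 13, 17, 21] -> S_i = 5 + 4*i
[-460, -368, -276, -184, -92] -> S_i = -460 + 92*i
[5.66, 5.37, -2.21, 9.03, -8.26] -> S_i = Random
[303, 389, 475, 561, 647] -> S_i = 303 + 86*i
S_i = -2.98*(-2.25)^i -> [-2.98, 6.7, -15.09, 33.94, -76.37]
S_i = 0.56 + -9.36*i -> [0.56, -8.8, -18.16, -27.52, -36.88]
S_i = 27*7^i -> [27, 189, 1323, 9261, 64827]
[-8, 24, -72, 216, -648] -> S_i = -8*-3^i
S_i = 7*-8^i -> [7, -56, 448, -3584, 28672]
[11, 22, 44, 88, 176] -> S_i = 11*2^i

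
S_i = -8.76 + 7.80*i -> [-8.76, -0.96, 6.84, 14.64, 22.44]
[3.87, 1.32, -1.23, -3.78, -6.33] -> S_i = 3.87 + -2.55*i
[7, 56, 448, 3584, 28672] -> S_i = 7*8^i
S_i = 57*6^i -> [57, 342, 2052, 12312, 73872]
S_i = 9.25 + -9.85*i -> [9.25, -0.6, -10.45, -20.3, -30.15]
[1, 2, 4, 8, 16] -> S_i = 1*2^i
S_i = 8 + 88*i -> [8, 96, 184, 272, 360]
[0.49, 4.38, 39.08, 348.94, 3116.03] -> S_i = 0.49*8.93^i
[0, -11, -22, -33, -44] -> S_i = 0 + -11*i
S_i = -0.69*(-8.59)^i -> [-0.69, 5.93, -50.91, 437.35, -3756.83]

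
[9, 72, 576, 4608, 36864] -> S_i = 9*8^i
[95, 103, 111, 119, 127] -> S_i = 95 + 8*i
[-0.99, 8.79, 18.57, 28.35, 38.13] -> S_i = -0.99 + 9.78*i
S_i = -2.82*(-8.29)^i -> [-2.82, 23.38, -193.8, 1606.62, -13318.87]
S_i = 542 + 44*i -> [542, 586, 630, 674, 718]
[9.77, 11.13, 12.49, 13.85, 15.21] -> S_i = 9.77 + 1.36*i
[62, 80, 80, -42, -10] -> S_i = Random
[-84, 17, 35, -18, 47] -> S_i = Random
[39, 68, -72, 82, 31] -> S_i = Random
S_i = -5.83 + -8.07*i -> [-5.83, -13.9, -21.97, -30.04, -38.11]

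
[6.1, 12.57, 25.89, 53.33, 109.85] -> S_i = 6.10*2.06^i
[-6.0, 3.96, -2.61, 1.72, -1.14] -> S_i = -6.00*(-0.66)^i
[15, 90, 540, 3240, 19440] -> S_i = 15*6^i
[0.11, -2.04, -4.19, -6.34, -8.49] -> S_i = 0.11 + -2.15*i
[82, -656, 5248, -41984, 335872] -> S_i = 82*-8^i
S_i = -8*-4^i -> [-8, 32, -128, 512, -2048]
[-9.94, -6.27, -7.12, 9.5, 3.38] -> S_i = Random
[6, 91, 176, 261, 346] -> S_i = 6 + 85*i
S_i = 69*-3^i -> [69, -207, 621, -1863, 5589]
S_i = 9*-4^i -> [9, -36, 144, -576, 2304]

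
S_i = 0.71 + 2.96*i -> [0.71, 3.67, 6.63, 9.59, 12.55]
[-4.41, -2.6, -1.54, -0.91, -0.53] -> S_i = -4.41*0.59^i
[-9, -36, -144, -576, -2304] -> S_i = -9*4^i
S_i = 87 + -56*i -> [87, 31, -25, -81, -137]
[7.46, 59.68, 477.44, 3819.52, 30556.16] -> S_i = 7.46*8.00^i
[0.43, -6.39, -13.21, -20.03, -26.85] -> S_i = 0.43 + -6.82*i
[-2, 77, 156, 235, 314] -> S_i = -2 + 79*i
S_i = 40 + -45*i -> [40, -5, -50, -95, -140]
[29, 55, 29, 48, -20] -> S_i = Random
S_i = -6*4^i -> [-6, -24, -96, -384, -1536]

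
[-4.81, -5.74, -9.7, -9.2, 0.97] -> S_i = Random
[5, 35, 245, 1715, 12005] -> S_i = 5*7^i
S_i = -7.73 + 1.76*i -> [-7.73, -5.97, -4.21, -2.45, -0.69]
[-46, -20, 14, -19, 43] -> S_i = Random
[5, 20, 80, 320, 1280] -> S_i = 5*4^i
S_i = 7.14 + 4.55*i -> [7.14, 11.69, 16.24, 20.79, 25.34]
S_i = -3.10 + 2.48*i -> [-3.1, -0.62, 1.86, 4.34, 6.82]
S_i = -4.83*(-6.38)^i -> [-4.83, 30.82, -196.6, 1254.32, -8002.58]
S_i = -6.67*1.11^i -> [-6.67, -7.4, -8.22, -9.12, -10.13]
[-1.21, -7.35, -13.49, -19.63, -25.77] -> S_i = -1.21 + -6.14*i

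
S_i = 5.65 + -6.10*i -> [5.65, -0.45, -6.55, -12.65, -18.75]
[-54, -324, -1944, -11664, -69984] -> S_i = -54*6^i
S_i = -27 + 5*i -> [-27, -22, -17, -12, -7]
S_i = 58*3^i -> [58, 174, 522, 1566, 4698]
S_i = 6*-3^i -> [6, -18, 54, -162, 486]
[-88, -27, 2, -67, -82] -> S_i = Random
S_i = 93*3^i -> [93, 279, 837, 2511, 7533]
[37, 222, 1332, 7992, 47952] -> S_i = 37*6^i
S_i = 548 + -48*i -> [548, 500, 452, 404, 356]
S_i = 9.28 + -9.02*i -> [9.28, 0.26, -8.76, -17.78, -26.8]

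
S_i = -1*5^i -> [-1, -5, -25, -125, -625]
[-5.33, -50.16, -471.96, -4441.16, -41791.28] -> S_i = -5.33*9.41^i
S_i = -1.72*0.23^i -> [-1.72, -0.4, -0.09, -0.02, -0.0]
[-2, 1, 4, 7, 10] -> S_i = -2 + 3*i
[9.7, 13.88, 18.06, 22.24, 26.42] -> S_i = 9.70 + 4.18*i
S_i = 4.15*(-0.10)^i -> [4.15, -0.42, 0.04, -0.0, 0.0]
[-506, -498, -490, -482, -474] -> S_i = -506 + 8*i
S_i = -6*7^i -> [-6, -42, -294, -2058, -14406]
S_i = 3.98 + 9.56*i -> [3.98, 13.54, 23.1, 32.66, 42.22]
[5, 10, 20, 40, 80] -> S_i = 5*2^i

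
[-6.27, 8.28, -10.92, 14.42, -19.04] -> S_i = -6.27*(-1.32)^i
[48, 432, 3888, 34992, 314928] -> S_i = 48*9^i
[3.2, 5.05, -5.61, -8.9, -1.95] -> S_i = Random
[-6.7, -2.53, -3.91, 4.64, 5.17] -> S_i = Random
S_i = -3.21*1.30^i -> [-3.21, -4.17, -5.42, -7.05, -9.17]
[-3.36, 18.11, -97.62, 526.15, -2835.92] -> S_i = -3.36*(-5.39)^i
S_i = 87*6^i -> [87, 522, 3132, 18792, 112752]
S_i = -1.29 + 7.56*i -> [-1.29, 6.27, 13.83, 21.39, 28.95]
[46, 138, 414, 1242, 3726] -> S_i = 46*3^i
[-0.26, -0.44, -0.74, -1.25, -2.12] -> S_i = -0.26*1.69^i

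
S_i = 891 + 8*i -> [891, 899, 907, 915, 923]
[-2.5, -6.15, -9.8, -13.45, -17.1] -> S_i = -2.50 + -3.65*i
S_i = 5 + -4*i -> [5, 1, -3, -7, -11]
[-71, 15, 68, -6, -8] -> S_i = Random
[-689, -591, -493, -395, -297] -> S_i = -689 + 98*i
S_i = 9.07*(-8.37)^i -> [9.07, -75.92, 635.42, -5318.43, 44515.28]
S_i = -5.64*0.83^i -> [-5.64, -4.68, -3.89, -3.22, -2.68]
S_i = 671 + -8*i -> [671, 663, 655, 647, 639]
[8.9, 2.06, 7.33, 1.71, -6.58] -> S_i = Random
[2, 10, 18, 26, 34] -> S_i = 2 + 8*i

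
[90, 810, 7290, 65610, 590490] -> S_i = 90*9^i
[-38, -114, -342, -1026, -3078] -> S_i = -38*3^i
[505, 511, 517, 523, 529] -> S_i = 505 + 6*i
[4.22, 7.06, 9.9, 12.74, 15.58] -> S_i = 4.22 + 2.84*i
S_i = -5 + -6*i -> [-5, -11, -17, -23, -29]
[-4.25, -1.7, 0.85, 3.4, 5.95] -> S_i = -4.25 + 2.55*i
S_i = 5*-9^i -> [5, -45, 405, -3645, 32805]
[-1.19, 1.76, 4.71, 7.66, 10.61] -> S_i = -1.19 + 2.95*i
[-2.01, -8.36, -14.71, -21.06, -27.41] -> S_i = -2.01 + -6.35*i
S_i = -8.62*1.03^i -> [-8.62, -8.88, -9.14, -9.42, -9.7]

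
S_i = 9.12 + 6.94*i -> [9.12, 16.06, 23.0, 29.94, 36.88]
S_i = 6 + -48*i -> [6, -42, -90, -138, -186]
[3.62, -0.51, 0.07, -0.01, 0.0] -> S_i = 3.62*(-0.14)^i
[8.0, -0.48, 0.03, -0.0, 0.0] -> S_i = 8.00*(-0.06)^i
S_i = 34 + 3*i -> [34, 37, 40, 43, 46]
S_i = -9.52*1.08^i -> [-9.52, -10.28, -11.1, -11.99, -12.95]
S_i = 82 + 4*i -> [82, 86, 90, 94, 98]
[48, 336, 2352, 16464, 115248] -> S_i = 48*7^i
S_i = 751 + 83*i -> [751, 834, 917, 1000, 1083]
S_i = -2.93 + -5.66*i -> [-2.93, -8.59, -14.25, -19.91, -25.57]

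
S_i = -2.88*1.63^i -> [-2.88, -4.69, -7.65, -12.47, -20.33]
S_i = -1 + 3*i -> [-1, 2, 5, 8, 11]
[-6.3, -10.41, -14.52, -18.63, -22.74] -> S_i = -6.30 + -4.11*i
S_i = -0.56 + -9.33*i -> [-0.56, -9.89, -19.22, -28.55, -37.88]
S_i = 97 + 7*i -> [97, 104, 111, 118, 125]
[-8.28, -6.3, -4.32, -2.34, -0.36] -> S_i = -8.28 + 1.98*i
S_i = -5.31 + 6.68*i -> [-5.31, 1.37, 8.05, 14.73, 21.41]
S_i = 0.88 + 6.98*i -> [0.88, 7.86, 14.84, 21.82, 28.8]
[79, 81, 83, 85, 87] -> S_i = 79 + 2*i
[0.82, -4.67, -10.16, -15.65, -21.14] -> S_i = 0.82 + -5.49*i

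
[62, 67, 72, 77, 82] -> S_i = 62 + 5*i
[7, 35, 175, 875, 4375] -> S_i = 7*5^i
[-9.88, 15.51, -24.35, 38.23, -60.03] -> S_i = -9.88*(-1.57)^i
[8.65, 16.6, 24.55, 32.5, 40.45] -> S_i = 8.65 + 7.95*i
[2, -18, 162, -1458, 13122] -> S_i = 2*-9^i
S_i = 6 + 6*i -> [6, 12, 18, 24, 30]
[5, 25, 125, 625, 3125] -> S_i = 5*5^i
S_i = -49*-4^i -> [-49, 196, -784, 3136, -12544]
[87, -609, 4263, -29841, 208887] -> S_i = 87*-7^i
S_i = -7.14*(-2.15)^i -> [-7.14, 15.35, -33.0, 70.96, -152.56]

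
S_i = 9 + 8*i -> [9, 17, 25, 33, 41]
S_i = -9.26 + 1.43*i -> [-9.26, -7.83, -6.4, -4.97, -3.54]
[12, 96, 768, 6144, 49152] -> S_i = 12*8^i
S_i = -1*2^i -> [-1, -2, -4, -8, -16]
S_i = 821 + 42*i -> [821, 863, 905, 947, 989]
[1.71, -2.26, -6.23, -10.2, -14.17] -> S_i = 1.71 + -3.97*i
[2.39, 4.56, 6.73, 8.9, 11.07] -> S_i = 2.39 + 2.17*i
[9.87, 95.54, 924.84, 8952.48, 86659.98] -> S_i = 9.87*9.68^i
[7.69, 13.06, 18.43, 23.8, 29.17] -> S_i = 7.69 + 5.37*i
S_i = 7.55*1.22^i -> [7.55, 9.21, 11.24, 13.71, 16.73]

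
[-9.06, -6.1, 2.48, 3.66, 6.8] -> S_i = Random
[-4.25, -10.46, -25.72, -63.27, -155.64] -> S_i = -4.25*2.46^i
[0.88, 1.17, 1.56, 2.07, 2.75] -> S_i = 0.88*1.33^i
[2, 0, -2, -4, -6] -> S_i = 2 + -2*i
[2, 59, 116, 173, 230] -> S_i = 2 + 57*i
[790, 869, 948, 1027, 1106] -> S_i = 790 + 79*i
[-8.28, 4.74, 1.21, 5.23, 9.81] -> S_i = Random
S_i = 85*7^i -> [85, 595, 4165, 29155, 204085]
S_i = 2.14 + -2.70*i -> [2.14, -0.56, -3.26, -5.96, -8.66]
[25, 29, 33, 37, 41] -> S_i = 25 + 4*i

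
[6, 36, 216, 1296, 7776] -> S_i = 6*6^i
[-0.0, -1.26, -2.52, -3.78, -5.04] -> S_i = -0.00 + -1.26*i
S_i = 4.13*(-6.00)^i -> [4.13, -24.78, 148.68, -892.08, 5352.48]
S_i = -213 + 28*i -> [-213, -185, -157, -129, -101]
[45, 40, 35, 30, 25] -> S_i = 45 + -5*i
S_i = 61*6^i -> [61, 366, 2196, 13176, 79056]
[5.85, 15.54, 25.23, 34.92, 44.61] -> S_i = 5.85 + 9.69*i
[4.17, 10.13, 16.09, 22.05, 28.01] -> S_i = 4.17 + 5.96*i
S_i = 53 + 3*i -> [53, 56, 59, 62, 65]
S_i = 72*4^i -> [72, 288, 1152, 4608, 18432]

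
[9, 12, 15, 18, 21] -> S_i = 9 + 3*i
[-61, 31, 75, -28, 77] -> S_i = Random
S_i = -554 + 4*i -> [-554, -550, -546, -542, -538]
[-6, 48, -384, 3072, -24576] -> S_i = -6*-8^i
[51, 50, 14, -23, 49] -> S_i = Random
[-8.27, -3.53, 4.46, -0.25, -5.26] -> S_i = Random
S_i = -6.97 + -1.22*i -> [-6.97, -8.19, -9.41, -10.63, -11.85]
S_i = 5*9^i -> [5, 45, 405, 3645, 32805]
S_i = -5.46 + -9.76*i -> [-5.46, -15.22, -24.98, -34.74, -44.5]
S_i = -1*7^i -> [-1, -7, -49, -343, -2401]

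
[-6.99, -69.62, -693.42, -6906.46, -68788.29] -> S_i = -6.99*9.96^i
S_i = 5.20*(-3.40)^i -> [5.2, -17.68, 60.11, -204.38, 694.89]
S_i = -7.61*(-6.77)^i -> [-7.61, 51.52, -348.79, 2361.3, -15985.98]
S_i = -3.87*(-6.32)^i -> [-3.87, 24.46, -154.58, 976.93, -6174.18]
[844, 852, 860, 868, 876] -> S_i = 844 + 8*i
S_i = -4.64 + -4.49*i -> [-4.64, -9.13, -13.62, -18.11, -22.6]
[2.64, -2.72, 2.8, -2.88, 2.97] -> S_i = 2.64*(-1.03)^i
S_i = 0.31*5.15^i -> [0.31, 1.6, 8.22, 42.34, 218.07]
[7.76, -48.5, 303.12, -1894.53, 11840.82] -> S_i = 7.76*(-6.25)^i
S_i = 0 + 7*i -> [0, 7, 14, 21, 28]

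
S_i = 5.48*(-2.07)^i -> [5.48, -11.34, 23.48, -48.61, 100.61]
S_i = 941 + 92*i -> [941, 1033, 1125, 1217, 1309]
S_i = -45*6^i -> [-45, -270, -1620, -9720, -58320]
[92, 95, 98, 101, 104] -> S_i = 92 + 3*i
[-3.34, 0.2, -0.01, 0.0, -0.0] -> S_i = -3.34*(-0.06)^i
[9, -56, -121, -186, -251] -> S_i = 9 + -65*i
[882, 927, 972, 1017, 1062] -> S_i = 882 + 45*i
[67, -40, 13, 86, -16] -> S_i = Random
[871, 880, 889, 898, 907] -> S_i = 871 + 9*i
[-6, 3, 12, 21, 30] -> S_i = -6 + 9*i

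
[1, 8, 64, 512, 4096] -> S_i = 1*8^i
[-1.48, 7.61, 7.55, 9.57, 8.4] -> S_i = Random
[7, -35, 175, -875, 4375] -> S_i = 7*-5^i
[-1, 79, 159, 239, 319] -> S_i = -1 + 80*i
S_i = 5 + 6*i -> [5, 11, 17, 23, 29]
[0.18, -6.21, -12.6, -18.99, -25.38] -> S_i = 0.18 + -6.39*i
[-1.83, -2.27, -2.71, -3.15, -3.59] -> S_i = -1.83 + -0.44*i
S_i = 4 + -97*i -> [4, -93, -190, -287, -384]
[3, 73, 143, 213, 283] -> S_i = 3 + 70*i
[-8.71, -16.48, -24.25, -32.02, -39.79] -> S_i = -8.71 + -7.77*i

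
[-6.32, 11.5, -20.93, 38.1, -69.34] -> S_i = -6.32*(-1.82)^i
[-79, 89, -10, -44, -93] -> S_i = Random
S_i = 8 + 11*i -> [8, 19, 30, 41, 52]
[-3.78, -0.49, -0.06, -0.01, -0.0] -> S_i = -3.78*0.13^i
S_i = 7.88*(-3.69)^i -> [7.88, -29.08, 107.29, -395.92, 1460.94]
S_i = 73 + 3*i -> [73, 76, 79, 82, 85]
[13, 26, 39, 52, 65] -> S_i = 13 + 13*i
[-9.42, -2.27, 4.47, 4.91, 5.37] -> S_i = Random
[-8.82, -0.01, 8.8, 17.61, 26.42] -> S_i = -8.82 + 8.81*i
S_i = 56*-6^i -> [56, -336, 2016, -12096, 72576]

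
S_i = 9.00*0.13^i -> [9.0, 1.17, 0.15, 0.02, 0.0]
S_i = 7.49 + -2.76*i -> [7.49, 4.73, 1.97, -0.79, -3.55]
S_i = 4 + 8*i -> [4, 12, 20, 28, 36]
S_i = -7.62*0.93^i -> [-7.62, -7.09, -6.59, -6.13, -5.7]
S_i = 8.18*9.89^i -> [8.18, 80.9, 800.1, 7913.02, 78259.75]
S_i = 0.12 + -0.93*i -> [0.12, -0.81, -1.74, -2.67, -3.6]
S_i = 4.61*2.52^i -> [4.61, 11.62, 29.28, 73.77, 185.91]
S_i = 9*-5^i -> [9, -45, 225, -1125, 5625]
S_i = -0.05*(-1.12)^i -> [-0.05, 0.06, -0.06, 0.07, -0.08]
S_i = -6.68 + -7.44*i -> [-6.68, -14.12, -21.56, -29.0, -36.44]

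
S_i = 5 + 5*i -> [5, 10, 15, 20, 25]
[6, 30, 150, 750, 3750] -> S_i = 6*5^i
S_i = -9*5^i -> [-9, -45, -225, -1125, -5625]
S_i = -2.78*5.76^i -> [-2.78, -16.01, -92.23, -531.27, -3060.09]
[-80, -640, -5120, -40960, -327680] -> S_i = -80*8^i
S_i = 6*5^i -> [6, 30, 150, 750, 3750]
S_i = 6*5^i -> [6, 30, 150, 750, 3750]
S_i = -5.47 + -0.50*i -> [-5.47, -5.97, -6.47, -6.97, -7.47]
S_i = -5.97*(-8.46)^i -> [-5.97, 50.51, -427.28, 3614.81, -30581.29]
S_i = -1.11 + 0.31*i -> [-1.11, -0.8, -0.49, -0.18, 0.13]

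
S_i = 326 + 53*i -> [326, 379, 432, 485, 538]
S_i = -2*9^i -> [-2, -18, -162, -1458, -13122]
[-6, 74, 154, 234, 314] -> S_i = -6 + 80*i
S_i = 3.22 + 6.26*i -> [3.22, 9.48, 15.74, 22.0, 28.26]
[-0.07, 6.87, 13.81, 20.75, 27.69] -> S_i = -0.07 + 6.94*i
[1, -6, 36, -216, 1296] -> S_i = 1*-6^i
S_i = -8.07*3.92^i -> [-8.07, -31.63, -124.01, -486.11, -1905.54]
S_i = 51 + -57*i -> [51, -6, -63, -120, -177]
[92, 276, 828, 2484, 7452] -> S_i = 92*3^i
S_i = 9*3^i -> [9, 27, 81, 243, 729]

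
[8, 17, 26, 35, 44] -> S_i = 8 + 9*i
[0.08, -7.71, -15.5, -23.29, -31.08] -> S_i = 0.08 + -7.79*i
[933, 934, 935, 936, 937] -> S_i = 933 + 1*i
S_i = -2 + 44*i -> [-2, 42, 86, 130, 174]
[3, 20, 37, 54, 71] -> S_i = 3 + 17*i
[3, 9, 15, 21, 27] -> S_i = 3 + 6*i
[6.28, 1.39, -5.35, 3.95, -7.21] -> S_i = Random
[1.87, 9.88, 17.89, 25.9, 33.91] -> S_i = 1.87 + 8.01*i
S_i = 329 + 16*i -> [329, 345, 361, 377, 393]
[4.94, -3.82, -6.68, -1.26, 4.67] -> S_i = Random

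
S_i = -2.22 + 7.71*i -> [-2.22, 5.49, 13.2, 20.91, 28.62]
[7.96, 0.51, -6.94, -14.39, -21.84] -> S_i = 7.96 + -7.45*i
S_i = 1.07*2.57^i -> [1.07, 2.75, 7.07, 18.16, 46.68]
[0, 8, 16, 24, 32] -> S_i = 0 + 8*i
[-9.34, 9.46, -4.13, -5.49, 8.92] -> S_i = Random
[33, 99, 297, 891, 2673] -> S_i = 33*3^i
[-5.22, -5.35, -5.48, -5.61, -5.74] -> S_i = -5.22 + -0.13*i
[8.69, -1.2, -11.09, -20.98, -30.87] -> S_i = 8.69 + -9.89*i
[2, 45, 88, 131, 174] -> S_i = 2 + 43*i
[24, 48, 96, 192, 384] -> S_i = 24*2^i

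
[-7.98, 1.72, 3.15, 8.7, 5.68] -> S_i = Random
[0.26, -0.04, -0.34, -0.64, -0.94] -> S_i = 0.26 + -0.30*i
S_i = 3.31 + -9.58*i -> [3.31, -6.27, -15.85, -25.43, -35.01]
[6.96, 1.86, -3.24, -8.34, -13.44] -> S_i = 6.96 + -5.10*i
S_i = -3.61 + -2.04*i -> [-3.61, -5.65, -7.69, -9.73, -11.77]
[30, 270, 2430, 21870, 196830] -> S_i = 30*9^i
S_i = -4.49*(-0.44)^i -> [-4.49, 1.98, -0.87, 0.38, -0.17]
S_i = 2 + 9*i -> [2, 11, 20, 29, 38]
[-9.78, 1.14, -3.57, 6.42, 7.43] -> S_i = Random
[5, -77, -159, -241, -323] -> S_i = 5 + -82*i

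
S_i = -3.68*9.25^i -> [-3.68, -34.04, -314.87, -2912.55, -26941.06]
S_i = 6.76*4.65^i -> [6.76, 31.43, 146.17, 679.68, 3160.52]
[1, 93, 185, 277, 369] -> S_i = 1 + 92*i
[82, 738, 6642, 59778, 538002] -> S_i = 82*9^i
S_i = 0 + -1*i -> [0, -1, -2, -3, -4]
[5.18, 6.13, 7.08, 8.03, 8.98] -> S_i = 5.18 + 0.95*i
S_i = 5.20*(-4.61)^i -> [5.2, -23.97, 110.51, -509.46, 2348.59]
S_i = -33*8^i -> [-33, -264, -2112, -16896, -135168]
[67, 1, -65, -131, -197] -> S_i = 67 + -66*i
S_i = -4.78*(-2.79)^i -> [-4.78, 13.34, -37.21, 103.81, -289.63]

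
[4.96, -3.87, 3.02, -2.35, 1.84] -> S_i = 4.96*(-0.78)^i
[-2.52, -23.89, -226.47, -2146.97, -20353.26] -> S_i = -2.52*9.48^i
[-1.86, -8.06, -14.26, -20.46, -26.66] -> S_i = -1.86 + -6.20*i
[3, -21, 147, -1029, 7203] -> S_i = 3*-7^i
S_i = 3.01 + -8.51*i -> [3.01, -5.5, -14.01, -22.52, -31.03]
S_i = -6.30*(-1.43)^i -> [-6.3, 9.01, -12.88, 18.42, -26.34]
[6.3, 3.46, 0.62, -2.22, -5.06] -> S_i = 6.30 + -2.84*i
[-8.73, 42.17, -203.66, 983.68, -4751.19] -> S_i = -8.73*(-4.83)^i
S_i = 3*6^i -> [3, 18, 108, 648, 3888]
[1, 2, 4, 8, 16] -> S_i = 1*2^i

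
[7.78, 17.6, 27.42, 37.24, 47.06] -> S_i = 7.78 + 9.82*i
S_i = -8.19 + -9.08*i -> [-8.19, -17.27, -26.35, -35.43, -44.51]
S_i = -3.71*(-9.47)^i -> [-3.71, 35.13, -332.72, 3150.82, -29838.28]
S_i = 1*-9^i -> [1, -9, 81, -729, 6561]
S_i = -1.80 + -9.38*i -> [-1.8, -11.18, -20.56, -29.94, -39.32]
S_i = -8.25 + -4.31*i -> [-8.25, -12.56, -16.87, -21.18, -25.49]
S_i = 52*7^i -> [52, 364, 2548, 17836, 124852]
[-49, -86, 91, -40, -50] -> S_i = Random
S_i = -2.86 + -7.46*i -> [-2.86, -10.32, -17.78, -25.24, -32.7]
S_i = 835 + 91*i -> [835, 926, 1017, 1108, 1199]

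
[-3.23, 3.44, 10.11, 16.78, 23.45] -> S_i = -3.23 + 6.67*i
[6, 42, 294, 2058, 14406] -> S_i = 6*7^i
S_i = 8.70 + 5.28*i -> [8.7, 13.98, 19.26, 24.54, 29.82]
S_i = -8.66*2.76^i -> [-8.66, -23.9, -65.97, -182.07, -502.52]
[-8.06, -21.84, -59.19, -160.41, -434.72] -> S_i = -8.06*2.71^i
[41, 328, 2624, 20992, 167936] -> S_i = 41*8^i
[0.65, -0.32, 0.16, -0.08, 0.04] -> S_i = 0.65*(-0.50)^i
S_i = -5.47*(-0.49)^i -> [-5.47, 2.68, -1.31, 0.64, -0.32]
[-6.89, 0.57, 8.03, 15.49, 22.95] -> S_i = -6.89 + 7.46*i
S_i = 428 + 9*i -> [428, 437, 446, 455, 464]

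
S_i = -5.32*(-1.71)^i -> [-5.32, 9.1, -15.56, 26.6, -45.49]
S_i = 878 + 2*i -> [878, 880, 882, 884, 886]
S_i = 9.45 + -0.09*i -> [9.45, 9.36, 9.27, 9.18, 9.09]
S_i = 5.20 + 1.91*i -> [5.2, 7.11, 9.02, 10.93, 12.84]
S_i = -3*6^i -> [-3, -18, -108, -648, -3888]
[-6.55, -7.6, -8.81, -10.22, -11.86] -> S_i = -6.55*1.16^i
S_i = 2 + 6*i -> [2, 8, 14, 20, 26]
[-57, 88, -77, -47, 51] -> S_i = Random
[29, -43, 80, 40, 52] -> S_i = Random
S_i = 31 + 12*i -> [31, 43, 55, 67, 79]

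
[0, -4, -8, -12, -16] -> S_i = 0 + -4*i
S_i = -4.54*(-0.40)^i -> [-4.54, 1.82, -0.73, 0.29, -0.12]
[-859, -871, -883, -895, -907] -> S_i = -859 + -12*i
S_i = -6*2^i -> [-6, -12, -24, -48, -96]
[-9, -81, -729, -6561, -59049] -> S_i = -9*9^i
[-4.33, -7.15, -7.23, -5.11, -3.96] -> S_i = Random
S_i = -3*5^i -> [-3, -15, -75, -375, -1875]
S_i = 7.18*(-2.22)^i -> [7.18, -15.94, 35.39, -78.56, 174.4]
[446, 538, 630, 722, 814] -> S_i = 446 + 92*i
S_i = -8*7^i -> [-8, -56, -392, -2744, -19208]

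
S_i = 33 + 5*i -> [33, 38, 43, 48, 53]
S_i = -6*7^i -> [-6, -42, -294, -2058, -14406]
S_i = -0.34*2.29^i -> [-0.34, -0.78, -1.78, -4.08, -9.35]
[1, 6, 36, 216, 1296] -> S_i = 1*6^i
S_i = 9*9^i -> [9, 81, 729, 6561, 59049]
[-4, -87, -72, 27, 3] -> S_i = Random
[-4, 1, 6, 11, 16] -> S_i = -4 + 5*i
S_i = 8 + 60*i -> [8, 68, 128, 188, 248]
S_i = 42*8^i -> [42, 336, 2688, 21504, 172032]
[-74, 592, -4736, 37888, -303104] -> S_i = -74*-8^i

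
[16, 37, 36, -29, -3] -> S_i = Random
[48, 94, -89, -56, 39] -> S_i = Random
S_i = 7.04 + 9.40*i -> [7.04, 16.44, 25.84, 35.24, 44.64]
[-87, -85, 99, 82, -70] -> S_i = Random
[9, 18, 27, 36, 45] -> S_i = 9 + 9*i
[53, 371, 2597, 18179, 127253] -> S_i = 53*7^i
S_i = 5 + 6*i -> [5, 11, 17, 23, 29]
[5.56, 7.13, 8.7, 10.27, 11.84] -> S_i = 5.56 + 1.57*i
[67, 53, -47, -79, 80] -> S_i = Random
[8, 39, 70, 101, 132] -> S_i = 8 + 31*i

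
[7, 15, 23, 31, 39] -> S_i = 7 + 8*i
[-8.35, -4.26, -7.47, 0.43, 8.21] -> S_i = Random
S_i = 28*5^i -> [28, 140, 700, 3500, 17500]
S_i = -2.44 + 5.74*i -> [-2.44, 3.3, 9.04, 14.78, 20.52]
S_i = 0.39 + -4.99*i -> [0.39, -4.6, -9.59, -14.58, -19.57]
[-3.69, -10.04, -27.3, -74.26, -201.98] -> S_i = -3.69*2.72^i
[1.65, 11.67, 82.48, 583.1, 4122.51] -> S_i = 1.65*7.07^i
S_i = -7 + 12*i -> [-7, 5, 17, 29, 41]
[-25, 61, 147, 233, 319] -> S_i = -25 + 86*i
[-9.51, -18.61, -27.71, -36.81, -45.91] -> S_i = -9.51 + -9.10*i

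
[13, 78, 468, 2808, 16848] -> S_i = 13*6^i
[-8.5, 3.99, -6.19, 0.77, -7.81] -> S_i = Random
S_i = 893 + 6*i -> [893, 899, 905, 911, 917]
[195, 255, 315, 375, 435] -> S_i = 195 + 60*i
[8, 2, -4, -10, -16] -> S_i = 8 + -6*i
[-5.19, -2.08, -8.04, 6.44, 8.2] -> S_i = Random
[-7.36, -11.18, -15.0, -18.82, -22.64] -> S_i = -7.36 + -3.82*i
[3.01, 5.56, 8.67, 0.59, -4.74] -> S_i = Random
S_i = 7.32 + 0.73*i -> [7.32, 8.05, 8.78, 9.51, 10.24]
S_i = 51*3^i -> [51, 153, 459, 1377, 4131]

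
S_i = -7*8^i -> [-7, -56, -448, -3584, -28672]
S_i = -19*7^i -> [-19, -133, -931, -6517, -45619]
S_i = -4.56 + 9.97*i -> [-4.56, 5.41, 15.38, 25.35, 35.32]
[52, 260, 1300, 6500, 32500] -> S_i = 52*5^i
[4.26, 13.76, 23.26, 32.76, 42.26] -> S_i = 4.26 + 9.50*i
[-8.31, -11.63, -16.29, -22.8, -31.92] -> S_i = -8.31*1.40^i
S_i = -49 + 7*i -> [-49, -42, -35, -28, -21]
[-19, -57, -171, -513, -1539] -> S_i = -19*3^i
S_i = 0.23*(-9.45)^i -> [0.23, -2.17, 20.54, -194.1, 1834.24]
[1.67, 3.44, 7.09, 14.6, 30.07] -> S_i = 1.67*2.06^i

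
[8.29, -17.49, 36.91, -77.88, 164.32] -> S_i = 8.29*(-2.11)^i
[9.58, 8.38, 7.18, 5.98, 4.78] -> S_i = 9.58 + -1.20*i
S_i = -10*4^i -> [-10, -40, -160, -640, -2560]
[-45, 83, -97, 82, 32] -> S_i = Random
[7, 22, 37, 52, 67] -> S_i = 7 + 15*i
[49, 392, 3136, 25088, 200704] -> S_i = 49*8^i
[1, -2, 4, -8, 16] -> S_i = 1*-2^i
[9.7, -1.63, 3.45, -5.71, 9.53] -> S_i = Random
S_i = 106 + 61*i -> [106, 167, 228, 289, 350]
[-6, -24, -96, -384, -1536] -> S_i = -6*4^i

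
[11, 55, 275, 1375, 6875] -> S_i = 11*5^i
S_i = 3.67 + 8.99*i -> [3.67, 12.66, 21.65, 30.64, 39.63]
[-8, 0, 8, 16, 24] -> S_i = -8 + 8*i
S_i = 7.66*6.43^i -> [7.66, 49.25, 316.7, 2036.39, 13094.01]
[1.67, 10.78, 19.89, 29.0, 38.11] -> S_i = 1.67 + 9.11*i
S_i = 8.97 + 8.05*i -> [8.97, 17.02, 25.07, 33.12, 41.17]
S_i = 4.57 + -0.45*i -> [4.57, 4.12, 3.67, 3.22, 2.77]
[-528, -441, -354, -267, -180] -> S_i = -528 + 87*i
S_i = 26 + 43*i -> [26, 69, 112, 155, 198]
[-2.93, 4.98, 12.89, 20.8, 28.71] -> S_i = -2.93 + 7.91*i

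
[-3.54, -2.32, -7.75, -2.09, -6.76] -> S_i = Random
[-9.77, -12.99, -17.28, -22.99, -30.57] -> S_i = -9.77*1.33^i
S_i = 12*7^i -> [12, 84, 588, 4116, 28812]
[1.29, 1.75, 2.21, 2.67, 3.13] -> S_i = 1.29 + 0.46*i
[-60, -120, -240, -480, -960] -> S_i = -60*2^i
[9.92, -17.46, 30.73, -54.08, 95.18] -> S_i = 9.92*(-1.76)^i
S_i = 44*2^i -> [44, 88, 176, 352, 704]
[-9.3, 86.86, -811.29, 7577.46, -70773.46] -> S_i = -9.30*(-9.34)^i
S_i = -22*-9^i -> [-22, 198, -1782, 16038, -144342]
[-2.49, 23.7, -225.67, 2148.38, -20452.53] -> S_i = -2.49*(-9.52)^i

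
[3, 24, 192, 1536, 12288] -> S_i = 3*8^i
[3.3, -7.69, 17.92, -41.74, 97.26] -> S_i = 3.30*(-2.33)^i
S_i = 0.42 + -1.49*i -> [0.42, -1.07, -2.56, -4.05, -5.54]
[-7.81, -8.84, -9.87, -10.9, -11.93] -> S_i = -7.81 + -1.03*i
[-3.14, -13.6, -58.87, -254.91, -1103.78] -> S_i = -3.14*4.33^i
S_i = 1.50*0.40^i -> [1.5, 0.6, 0.24, 0.1, 0.04]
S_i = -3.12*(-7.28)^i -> [-3.12, 22.71, -165.36, 1203.78, -8763.55]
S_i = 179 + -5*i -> [179, 174, 169, 164, 159]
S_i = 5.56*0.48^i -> [5.56, 2.67, 1.28, 0.61, 0.3]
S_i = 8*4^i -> [8, 32, 128, 512, 2048]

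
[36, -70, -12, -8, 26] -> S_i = Random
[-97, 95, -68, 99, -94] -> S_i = Random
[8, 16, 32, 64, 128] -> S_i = 8*2^i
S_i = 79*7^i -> [79, 553, 3871, 27097, 189679]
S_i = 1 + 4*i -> [1, 5, 9, 13, 17]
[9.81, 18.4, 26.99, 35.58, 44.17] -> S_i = 9.81 + 8.59*i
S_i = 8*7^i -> [8, 56, 392, 2744, 19208]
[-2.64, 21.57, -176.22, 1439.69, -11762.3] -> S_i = -2.64*(-8.17)^i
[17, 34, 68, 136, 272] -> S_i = 17*2^i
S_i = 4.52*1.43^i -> [4.52, 6.46, 9.24, 13.22, 18.9]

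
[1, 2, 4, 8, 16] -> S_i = 1*2^i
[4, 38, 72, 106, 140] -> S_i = 4 + 34*i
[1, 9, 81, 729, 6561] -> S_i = 1*9^i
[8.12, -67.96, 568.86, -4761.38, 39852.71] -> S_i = 8.12*(-8.37)^i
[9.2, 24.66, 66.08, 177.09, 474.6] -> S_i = 9.20*2.68^i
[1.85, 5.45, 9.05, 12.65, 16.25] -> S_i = 1.85 + 3.60*i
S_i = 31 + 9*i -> [31, 40, 49, 58, 67]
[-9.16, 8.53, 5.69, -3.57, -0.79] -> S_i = Random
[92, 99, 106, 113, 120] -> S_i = 92 + 7*i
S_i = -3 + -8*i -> [-3, -11, -19, -27, -35]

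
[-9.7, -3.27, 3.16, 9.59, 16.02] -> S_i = -9.70 + 6.43*i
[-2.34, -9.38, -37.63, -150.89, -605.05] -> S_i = -2.34*4.01^i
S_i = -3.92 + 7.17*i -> [-3.92, 3.25, 10.42, 17.59, 24.76]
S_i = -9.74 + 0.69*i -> [-9.74, -9.05, -8.36, -7.67, -6.98]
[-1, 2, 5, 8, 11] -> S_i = -1 + 3*i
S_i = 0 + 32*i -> [0, 32, 64, 96, 128]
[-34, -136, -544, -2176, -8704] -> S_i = -34*4^i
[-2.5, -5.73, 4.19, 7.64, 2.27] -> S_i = Random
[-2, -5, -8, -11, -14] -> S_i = -2 + -3*i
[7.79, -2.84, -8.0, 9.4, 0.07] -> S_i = Random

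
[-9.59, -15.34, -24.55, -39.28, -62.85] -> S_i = -9.59*1.60^i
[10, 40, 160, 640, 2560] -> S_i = 10*4^i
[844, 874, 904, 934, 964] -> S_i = 844 + 30*i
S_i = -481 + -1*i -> [-481, -482, -483, -484, -485]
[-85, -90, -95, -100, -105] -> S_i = -85 + -5*i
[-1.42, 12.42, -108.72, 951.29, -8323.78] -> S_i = -1.42*(-8.75)^i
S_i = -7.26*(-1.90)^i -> [-7.26, 13.79, -26.21, 49.8, -94.61]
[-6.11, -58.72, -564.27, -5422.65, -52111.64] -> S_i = -6.11*9.61^i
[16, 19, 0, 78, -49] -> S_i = Random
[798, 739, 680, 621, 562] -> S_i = 798 + -59*i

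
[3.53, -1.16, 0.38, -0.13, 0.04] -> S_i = 3.53*(-0.33)^i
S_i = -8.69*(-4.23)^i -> [-8.69, 36.76, -155.49, 657.72, -2782.15]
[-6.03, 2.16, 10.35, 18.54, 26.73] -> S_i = -6.03 + 8.19*i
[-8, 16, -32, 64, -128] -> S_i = -8*-2^i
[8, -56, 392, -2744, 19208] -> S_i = 8*-7^i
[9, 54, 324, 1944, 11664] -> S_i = 9*6^i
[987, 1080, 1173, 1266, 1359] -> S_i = 987 + 93*i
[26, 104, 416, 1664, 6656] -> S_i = 26*4^i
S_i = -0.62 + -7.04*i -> [-0.62, -7.66, -14.7, -21.74, -28.78]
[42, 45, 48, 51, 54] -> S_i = 42 + 3*i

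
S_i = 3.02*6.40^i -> [3.02, 19.33, 123.7, 791.67, 5066.72]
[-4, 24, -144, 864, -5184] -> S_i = -4*-6^i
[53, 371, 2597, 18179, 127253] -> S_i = 53*7^i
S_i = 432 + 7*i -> [432, 439, 446, 453, 460]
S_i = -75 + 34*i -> [-75, -41, -7, 27, 61]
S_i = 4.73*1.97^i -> [4.73, 9.32, 18.36, 36.16, 71.24]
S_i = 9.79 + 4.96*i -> [9.79, 14.75, 19.71, 24.67, 29.63]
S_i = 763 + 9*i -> [763, 772, 781, 790, 799]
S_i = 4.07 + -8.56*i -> [4.07, -4.49, -13.05, -21.61, -30.17]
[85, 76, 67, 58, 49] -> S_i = 85 + -9*i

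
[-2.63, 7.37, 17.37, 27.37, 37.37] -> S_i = -2.63 + 10.00*i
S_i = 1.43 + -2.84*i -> [1.43, -1.41, -4.25, -7.09, -9.93]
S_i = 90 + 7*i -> [90, 97, 104, 111, 118]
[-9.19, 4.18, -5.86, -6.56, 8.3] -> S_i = Random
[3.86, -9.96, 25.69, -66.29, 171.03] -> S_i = 3.86*(-2.58)^i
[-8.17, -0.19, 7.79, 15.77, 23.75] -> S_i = -8.17 + 7.98*i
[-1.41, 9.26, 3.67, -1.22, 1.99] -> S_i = Random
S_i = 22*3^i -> [22, 66, 198, 594, 1782]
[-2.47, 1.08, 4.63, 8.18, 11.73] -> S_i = -2.47 + 3.55*i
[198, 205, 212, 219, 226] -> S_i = 198 + 7*i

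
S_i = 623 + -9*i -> [623, 614, 605, 596, 587]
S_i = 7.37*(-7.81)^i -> [7.37, -57.56, 449.54, -3510.92, 27420.26]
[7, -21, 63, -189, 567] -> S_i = 7*-3^i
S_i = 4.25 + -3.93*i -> [4.25, 0.32, -3.61, -7.54, -11.47]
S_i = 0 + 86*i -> [0, 86, 172, 258, 344]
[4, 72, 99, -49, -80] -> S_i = Random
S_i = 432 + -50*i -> [432, 382, 332, 282, 232]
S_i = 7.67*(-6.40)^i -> [7.67, -49.09, 314.16, -2010.64, 12868.12]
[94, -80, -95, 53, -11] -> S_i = Random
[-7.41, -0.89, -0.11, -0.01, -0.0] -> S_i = -7.41*0.12^i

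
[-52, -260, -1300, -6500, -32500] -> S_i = -52*5^i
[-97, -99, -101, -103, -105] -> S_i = -97 + -2*i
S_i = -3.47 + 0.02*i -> [-3.47, -3.45, -3.43, -3.41, -3.39]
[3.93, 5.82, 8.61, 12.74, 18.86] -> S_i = 3.93*1.48^i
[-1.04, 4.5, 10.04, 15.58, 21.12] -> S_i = -1.04 + 5.54*i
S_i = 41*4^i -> [41, 164, 656, 2624, 10496]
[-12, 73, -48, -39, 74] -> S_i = Random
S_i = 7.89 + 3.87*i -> [7.89, 11.76, 15.63, 19.5, 23.37]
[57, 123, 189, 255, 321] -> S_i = 57 + 66*i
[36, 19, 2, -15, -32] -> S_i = 36 + -17*i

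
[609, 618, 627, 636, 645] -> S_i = 609 + 9*i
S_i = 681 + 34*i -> [681, 715, 749, 783, 817]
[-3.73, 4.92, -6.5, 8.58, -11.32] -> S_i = -3.73*(-1.32)^i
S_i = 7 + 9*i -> [7, 16, 25, 34, 43]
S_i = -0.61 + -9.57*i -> [-0.61, -10.18, -19.75, -29.32, -38.89]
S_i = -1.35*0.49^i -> [-1.35, -0.66, -0.32, -0.16, -0.08]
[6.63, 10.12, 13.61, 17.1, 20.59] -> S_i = 6.63 + 3.49*i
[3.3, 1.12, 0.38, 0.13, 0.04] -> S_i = 3.30*0.34^i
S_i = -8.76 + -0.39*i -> [-8.76, -9.15, -9.54, -9.93, -10.32]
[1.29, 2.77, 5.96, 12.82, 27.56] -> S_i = 1.29*2.15^i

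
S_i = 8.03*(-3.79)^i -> [8.03, -30.43, 115.34, -437.15, 1656.81]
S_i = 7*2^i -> [7, 14, 28, 56, 112]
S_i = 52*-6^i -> [52, -312, 1872, -11232, 67392]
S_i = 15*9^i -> [15, 135, 1215, 10935, 98415]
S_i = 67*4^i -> [67, 268, 1072, 4288, 17152]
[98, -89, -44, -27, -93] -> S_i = Random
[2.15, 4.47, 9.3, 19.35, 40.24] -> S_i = 2.15*2.08^i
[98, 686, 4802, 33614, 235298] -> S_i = 98*7^i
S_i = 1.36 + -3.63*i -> [1.36, -2.27, -5.9, -9.53, -13.16]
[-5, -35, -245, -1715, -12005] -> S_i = -5*7^i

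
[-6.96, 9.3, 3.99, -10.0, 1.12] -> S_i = Random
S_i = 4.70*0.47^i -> [4.7, 2.21, 1.04, 0.49, 0.23]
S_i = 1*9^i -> [1, 9, 81, 729, 6561]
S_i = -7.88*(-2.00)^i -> [-7.88, 15.76, -31.52, 63.04, -126.08]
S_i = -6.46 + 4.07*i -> [-6.46, -2.39, 1.68, 5.75, 9.82]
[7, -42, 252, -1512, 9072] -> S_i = 7*-6^i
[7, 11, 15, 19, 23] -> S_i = 7 + 4*i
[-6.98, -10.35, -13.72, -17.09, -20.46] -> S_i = -6.98 + -3.37*i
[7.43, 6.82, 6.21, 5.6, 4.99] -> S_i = 7.43 + -0.61*i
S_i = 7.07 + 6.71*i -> [7.07, 13.78, 20.49, 27.2, 33.91]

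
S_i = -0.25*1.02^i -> [-0.25, -0.26, -0.26, -0.27, -0.27]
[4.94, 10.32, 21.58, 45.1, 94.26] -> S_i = 4.94*2.09^i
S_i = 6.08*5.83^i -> [6.08, 35.45, 206.65, 1204.78, 7023.89]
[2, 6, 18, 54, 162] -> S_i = 2*3^i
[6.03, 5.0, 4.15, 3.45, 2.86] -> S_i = 6.03*0.83^i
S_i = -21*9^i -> [-21, -189, -1701, -15309, -137781]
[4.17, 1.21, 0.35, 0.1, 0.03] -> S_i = 4.17*0.29^i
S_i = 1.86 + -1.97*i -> [1.86, -0.11, -2.08, -4.05, -6.02]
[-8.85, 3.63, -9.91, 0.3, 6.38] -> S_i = Random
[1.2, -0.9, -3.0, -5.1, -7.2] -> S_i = 1.20 + -2.10*i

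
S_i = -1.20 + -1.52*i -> [-1.2, -2.72, -4.24, -5.76, -7.28]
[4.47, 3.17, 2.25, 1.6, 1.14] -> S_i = 4.47*0.71^i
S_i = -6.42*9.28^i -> [-6.42, -59.58, -552.88, -5130.73, -47613.15]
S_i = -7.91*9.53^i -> [-7.91, -75.38, -718.39, -6846.29, -65245.13]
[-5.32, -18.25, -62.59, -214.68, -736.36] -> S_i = -5.32*3.43^i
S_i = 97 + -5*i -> [97, 92, 87, 82, 77]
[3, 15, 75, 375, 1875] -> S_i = 3*5^i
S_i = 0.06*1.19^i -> [0.06, 0.07, 0.08, 0.1, 0.12]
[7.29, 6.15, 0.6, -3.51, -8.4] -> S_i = Random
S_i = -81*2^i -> [-81, -162, -324, -648, -1296]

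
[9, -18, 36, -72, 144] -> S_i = 9*-2^i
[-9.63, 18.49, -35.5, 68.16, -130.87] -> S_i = -9.63*(-1.92)^i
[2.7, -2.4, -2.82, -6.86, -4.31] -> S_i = Random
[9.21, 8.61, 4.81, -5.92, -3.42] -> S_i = Random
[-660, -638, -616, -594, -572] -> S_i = -660 + 22*i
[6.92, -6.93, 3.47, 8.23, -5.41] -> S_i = Random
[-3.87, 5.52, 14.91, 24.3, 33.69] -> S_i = -3.87 + 9.39*i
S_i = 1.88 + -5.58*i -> [1.88, -3.7, -9.28, -14.86, -20.44]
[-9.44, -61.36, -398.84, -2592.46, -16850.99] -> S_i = -9.44*6.50^i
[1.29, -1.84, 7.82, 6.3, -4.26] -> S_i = Random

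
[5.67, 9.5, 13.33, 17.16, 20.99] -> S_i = 5.67 + 3.83*i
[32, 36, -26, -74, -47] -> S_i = Random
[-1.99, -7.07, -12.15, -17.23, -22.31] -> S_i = -1.99 + -5.08*i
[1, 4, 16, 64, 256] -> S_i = 1*4^i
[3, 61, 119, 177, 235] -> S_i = 3 + 58*i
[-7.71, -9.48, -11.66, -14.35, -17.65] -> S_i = -7.71*1.23^i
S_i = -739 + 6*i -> [-739, -733, -727, -721, -715]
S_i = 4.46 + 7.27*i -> [4.46, 11.73, 19.0, 26.27, 33.54]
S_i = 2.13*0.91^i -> [2.13, 1.94, 1.76, 1.61, 1.46]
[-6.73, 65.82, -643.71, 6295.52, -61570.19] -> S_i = -6.73*(-9.78)^i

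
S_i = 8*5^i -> [8, 40, 200, 1000, 5000]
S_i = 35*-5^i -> [35, -175, 875, -4375, 21875]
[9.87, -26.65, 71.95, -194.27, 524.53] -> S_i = 9.87*(-2.70)^i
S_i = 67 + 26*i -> [67, 93, 119, 145, 171]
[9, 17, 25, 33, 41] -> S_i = 9 + 8*i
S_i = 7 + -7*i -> [7, 0, -7, -14, -21]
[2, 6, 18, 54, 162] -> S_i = 2*3^i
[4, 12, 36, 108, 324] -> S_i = 4*3^i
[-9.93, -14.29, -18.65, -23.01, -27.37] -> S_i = -9.93 + -4.36*i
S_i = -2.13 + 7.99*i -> [-2.13, 5.86, 13.85, 21.84, 29.83]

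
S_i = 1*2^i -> [1, 2, 4, 8, 16]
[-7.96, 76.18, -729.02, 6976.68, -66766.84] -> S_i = -7.96*(-9.57)^i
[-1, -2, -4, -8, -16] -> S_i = -1*2^i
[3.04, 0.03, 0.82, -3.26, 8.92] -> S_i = Random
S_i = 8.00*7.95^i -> [8.0, 63.6, 505.62, 4019.68, 31956.45]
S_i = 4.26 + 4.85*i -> [4.26, 9.11, 13.96, 18.81, 23.66]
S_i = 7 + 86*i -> [7, 93, 179, 265, 351]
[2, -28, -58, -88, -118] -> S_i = 2 + -30*i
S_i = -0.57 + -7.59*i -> [-0.57, -8.16, -15.75, -23.34, -30.93]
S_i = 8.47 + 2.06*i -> [8.47, 10.53, 12.59, 14.65, 16.71]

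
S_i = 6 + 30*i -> [6, 36, 66, 96, 126]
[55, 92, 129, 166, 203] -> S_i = 55 + 37*i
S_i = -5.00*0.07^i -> [-5.0, -0.35, -0.02, -0.0, -0.0]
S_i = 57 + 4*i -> [57, 61, 65, 69, 73]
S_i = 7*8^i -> [7, 56, 448, 3584, 28672]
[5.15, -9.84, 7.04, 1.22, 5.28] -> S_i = Random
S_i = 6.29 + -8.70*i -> [6.29, -2.41, -11.11, -19.81, -28.51]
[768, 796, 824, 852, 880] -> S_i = 768 + 28*i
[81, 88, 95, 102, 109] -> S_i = 81 + 7*i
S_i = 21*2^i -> [21, 42, 84, 168, 336]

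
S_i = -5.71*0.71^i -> [-5.71, -4.05, -2.88, -2.04, -1.45]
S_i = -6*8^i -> [-6, -48, -384, -3072, -24576]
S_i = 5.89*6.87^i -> [5.89, 40.46, 277.99, 1909.79, 13120.25]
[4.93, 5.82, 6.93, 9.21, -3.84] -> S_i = Random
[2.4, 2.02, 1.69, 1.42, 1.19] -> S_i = 2.40*0.84^i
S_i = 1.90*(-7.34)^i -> [1.9, -13.95, 102.36, -751.35, 5514.9]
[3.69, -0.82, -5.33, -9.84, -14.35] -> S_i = 3.69 + -4.51*i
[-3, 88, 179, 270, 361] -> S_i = -3 + 91*i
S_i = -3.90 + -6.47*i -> [-3.9, -10.37, -16.84, -23.31, -29.78]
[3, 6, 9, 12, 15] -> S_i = 3 + 3*i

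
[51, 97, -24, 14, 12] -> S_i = Random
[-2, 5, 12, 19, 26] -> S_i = -2 + 7*i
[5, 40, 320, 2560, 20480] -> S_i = 5*8^i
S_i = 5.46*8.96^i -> [5.46, 48.92, 438.34, 3927.5, 35190.44]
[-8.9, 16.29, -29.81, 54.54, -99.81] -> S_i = -8.90*(-1.83)^i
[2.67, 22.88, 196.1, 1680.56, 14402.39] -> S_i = 2.67*8.57^i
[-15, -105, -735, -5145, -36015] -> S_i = -15*7^i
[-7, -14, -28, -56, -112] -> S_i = -7*2^i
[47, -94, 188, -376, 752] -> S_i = 47*-2^i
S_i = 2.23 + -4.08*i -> [2.23, -1.85, -5.93, -10.01, -14.09]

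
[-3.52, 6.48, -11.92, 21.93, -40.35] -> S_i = -3.52*(-1.84)^i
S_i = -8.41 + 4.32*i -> [-8.41, -4.09, 0.23, 4.55, 8.87]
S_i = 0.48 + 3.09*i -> [0.48, 3.57, 6.66, 9.75, 12.84]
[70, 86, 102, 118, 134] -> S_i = 70 + 16*i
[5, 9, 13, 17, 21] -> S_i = 5 + 4*i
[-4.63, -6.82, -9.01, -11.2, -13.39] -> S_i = -4.63 + -2.19*i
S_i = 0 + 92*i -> [0, 92, 184, 276, 368]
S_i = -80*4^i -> [-80, -320, -1280, -5120, -20480]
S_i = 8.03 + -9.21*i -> [8.03, -1.18, -10.39, -19.6, -28.81]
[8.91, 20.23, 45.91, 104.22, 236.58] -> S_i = 8.91*2.27^i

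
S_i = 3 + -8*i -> [3, -5, -13, -21, -29]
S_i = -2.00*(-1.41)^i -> [-2.0, 2.82, -3.98, 5.61, -7.91]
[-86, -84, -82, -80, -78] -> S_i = -86 + 2*i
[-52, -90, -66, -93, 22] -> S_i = Random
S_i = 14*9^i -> [14, 126, 1134, 10206, 91854]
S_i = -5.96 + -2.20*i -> [-5.96, -8.16, -10.36, -12.56, -14.76]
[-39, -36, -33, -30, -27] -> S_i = -39 + 3*i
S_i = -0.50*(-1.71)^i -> [-0.5, 0.86, -1.46, 2.5, -4.28]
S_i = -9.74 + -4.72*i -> [-9.74, -14.46, -19.18, -23.9, -28.62]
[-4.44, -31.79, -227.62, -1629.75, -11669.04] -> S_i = -4.44*7.16^i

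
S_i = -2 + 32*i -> [-2, 30, 62, 94, 126]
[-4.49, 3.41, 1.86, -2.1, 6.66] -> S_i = Random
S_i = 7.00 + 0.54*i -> [7.0, 7.54, 8.08, 8.62, 9.16]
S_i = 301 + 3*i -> [301, 304, 307, 310, 313]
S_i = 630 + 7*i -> [630, 637, 644, 651, 658]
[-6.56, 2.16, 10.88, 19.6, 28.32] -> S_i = -6.56 + 8.72*i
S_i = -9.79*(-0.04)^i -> [-9.79, 0.39, -0.02, 0.0, -0.0]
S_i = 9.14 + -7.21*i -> [9.14, 1.93, -5.28, -12.49, -19.7]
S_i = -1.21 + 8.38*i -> [-1.21, 7.17, 15.55, 23.93, 32.31]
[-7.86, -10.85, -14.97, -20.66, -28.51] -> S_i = -7.86*1.38^i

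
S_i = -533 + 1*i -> [-533, -532, -531, -530, -529]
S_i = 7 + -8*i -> [7, -1, -9, -17, -25]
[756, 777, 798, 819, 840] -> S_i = 756 + 21*i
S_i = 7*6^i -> [7, 42, 252, 1512, 9072]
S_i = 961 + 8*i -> [961, 969, 977, 985, 993]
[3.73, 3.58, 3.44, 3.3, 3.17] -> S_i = 3.73*0.96^i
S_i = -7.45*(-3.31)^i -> [-7.45, 24.66, -81.62, 270.17, -894.27]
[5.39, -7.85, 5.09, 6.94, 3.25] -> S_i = Random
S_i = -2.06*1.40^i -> [-2.06, -2.88, -4.04, -5.65, -7.91]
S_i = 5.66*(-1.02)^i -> [5.66, -5.77, 5.89, -6.01, 6.13]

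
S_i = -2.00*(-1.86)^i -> [-2.0, 3.72, -6.92, 12.87, -23.94]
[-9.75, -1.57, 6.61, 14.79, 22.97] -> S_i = -9.75 + 8.18*i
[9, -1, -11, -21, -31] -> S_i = 9 + -10*i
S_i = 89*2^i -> [89, 178, 356, 712, 1424]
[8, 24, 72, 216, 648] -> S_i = 8*3^i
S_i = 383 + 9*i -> [383, 392, 401, 410, 419]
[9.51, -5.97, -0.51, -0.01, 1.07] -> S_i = Random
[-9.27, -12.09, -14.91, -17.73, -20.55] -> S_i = -9.27 + -2.82*i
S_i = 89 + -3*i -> [89, 86, 83, 80, 77]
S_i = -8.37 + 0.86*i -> [-8.37, -7.51, -6.65, -5.79, -4.93]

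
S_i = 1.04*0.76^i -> [1.04, 0.79, 0.6, 0.46, 0.35]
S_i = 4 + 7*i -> [4, 11, 18, 25, 32]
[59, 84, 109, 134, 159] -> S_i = 59 + 25*i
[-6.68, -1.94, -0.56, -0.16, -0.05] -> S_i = -6.68*0.29^i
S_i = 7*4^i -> [7, 28, 112, 448, 1792]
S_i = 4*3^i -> [4, 12, 36, 108, 324]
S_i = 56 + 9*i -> [56, 65, 74, 83, 92]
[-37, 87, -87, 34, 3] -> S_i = Random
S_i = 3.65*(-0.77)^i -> [3.65, -2.81, 2.16, -1.67, 1.28]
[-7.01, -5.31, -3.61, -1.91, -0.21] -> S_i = -7.01 + 1.70*i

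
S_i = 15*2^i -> [15, 30, 60, 120, 240]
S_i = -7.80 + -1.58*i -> [-7.8, -9.38, -10.96, -12.54, -14.12]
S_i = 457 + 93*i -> [457, 550, 643, 736, 829]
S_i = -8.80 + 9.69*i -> [-8.8, 0.89, 10.58, 20.27, 29.96]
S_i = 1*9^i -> [1, 9, 81, 729, 6561]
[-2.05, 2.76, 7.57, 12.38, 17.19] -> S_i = -2.05 + 4.81*i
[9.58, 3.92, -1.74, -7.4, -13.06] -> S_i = 9.58 + -5.66*i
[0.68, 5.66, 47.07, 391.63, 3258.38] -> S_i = 0.68*8.32^i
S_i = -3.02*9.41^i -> [-3.02, -28.42, -267.42, -2516.38, -23679.11]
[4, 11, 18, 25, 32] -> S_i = 4 + 7*i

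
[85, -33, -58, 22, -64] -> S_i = Random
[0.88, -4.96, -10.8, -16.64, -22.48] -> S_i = 0.88 + -5.84*i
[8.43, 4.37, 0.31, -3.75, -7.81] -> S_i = 8.43 + -4.06*i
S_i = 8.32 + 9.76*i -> [8.32, 18.08, 27.84, 37.6, 47.36]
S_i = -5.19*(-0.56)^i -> [-5.19, 2.91, -1.63, 0.91, -0.51]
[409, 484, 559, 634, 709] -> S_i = 409 + 75*i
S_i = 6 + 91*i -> [6, 97, 188, 279, 370]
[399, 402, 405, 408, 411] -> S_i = 399 + 3*i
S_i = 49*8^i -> [49, 392, 3136, 25088, 200704]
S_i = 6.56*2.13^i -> [6.56, 13.97, 29.76, 63.39, 135.03]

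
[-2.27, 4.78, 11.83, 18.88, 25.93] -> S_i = -2.27 + 7.05*i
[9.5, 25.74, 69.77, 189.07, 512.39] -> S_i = 9.50*2.71^i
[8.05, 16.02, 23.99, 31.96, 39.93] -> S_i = 8.05 + 7.97*i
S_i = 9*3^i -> [9, 27, 81, 243, 729]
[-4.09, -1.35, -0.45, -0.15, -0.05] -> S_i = -4.09*0.33^i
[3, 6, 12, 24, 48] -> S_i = 3*2^i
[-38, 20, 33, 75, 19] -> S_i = Random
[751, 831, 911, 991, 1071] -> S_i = 751 + 80*i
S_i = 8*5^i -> [8, 40, 200, 1000, 5000]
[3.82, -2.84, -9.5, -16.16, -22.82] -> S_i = 3.82 + -6.66*i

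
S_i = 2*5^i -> [2, 10, 50, 250, 1250]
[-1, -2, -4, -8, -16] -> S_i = -1*2^i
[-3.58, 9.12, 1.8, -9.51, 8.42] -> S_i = Random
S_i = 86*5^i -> [86, 430, 2150, 10750, 53750]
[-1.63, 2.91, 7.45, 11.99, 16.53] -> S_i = -1.63 + 4.54*i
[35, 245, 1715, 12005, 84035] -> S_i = 35*7^i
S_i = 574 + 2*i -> [574, 576, 578, 580, 582]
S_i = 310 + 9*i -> [310, 319, 328, 337, 346]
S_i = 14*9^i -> [14, 126, 1134, 10206, 91854]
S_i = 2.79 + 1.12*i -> [2.79, 3.91, 5.03, 6.15, 7.27]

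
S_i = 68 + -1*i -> [68, 67, 66, 65, 64]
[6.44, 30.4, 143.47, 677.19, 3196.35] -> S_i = 6.44*4.72^i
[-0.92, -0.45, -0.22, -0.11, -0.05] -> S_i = -0.92*0.49^i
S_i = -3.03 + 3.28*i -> [-3.03, 0.25, 3.53, 6.81, 10.09]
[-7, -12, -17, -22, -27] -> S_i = -7 + -5*i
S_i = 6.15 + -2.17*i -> [6.15, 3.98, 1.81, -0.36, -2.53]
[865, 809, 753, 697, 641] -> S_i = 865 + -56*i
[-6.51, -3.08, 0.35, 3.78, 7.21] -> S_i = -6.51 + 3.43*i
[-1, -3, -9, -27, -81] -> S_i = -1*3^i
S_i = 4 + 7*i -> [4, 11, 18, 25, 32]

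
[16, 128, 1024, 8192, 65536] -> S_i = 16*8^i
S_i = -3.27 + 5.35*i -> [-3.27, 2.08, 7.43, 12.78, 18.13]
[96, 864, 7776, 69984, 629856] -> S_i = 96*9^i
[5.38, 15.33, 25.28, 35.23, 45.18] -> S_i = 5.38 + 9.95*i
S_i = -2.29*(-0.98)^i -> [-2.29, 2.24, -2.2, 2.16, -2.11]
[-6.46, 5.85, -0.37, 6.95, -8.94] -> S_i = Random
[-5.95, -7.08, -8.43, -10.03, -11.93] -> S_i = -5.95*1.19^i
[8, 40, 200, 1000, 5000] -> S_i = 8*5^i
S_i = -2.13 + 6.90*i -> [-2.13, 4.77, 11.67, 18.57, 25.47]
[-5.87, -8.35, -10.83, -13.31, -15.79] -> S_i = -5.87 + -2.48*i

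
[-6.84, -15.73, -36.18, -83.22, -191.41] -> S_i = -6.84*2.30^i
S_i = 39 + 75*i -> [39, 114, 189, 264, 339]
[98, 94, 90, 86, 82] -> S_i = 98 + -4*i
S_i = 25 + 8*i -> [25, 33, 41, 49, 57]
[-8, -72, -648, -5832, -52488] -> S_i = -8*9^i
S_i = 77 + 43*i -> [77, 120, 163, 206, 249]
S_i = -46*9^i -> [-46, -414, -3726, -33534, -301806]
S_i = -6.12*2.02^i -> [-6.12, -12.36, -24.97, -50.44, -101.9]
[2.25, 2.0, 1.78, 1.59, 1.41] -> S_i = 2.25*0.89^i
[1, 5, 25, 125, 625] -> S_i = 1*5^i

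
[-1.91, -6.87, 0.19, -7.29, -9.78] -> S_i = Random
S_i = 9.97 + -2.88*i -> [9.97, 7.09, 4.21, 1.33, -1.55]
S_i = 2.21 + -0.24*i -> [2.21, 1.97, 1.73, 1.49, 1.25]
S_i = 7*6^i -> [7, 42, 252, 1512, 9072]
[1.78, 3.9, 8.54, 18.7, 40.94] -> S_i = 1.78*2.19^i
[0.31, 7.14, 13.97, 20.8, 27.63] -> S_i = 0.31 + 6.83*i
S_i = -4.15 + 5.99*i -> [-4.15, 1.84, 7.83, 13.82, 19.81]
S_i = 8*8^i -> [8, 64, 512, 4096, 32768]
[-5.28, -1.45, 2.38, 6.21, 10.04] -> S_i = -5.28 + 3.83*i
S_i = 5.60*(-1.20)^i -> [5.6, -6.72, 8.06, -9.68, 11.61]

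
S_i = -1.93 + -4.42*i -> [-1.93, -6.35, -10.77, -15.19, -19.61]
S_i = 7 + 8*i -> [7, 15, 23, 31, 39]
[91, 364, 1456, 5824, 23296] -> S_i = 91*4^i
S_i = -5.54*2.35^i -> [-5.54, -13.02, -30.59, -71.9, -168.96]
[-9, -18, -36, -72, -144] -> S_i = -9*2^i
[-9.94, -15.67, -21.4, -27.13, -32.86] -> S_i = -9.94 + -5.73*i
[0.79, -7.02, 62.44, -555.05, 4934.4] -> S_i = 0.79*(-8.89)^i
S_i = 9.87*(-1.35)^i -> [9.87, -13.32, 17.99, -24.28, 32.78]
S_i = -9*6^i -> [-9, -54, -324, -1944, -11664]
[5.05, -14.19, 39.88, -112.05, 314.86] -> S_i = 5.05*(-2.81)^i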